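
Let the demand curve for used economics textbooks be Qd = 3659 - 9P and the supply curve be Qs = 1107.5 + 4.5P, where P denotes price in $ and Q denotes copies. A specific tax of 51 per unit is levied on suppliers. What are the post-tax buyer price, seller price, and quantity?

P_b = 206, P_s = 155, Q = 1805

The tax drives a wedge P_b - P_s = 51. Substituting P_s = P_b - 51 into supply: Qs = 878 + 4.5P_b.
Set Qd = Qs: 3659 - 9P_b = 878 + 4.5P_b, so 2781 = 13.5P_b and P_b = 206.
So P_s = 155 and the quantity traded is Q = 3659 - 9(206) = 1805.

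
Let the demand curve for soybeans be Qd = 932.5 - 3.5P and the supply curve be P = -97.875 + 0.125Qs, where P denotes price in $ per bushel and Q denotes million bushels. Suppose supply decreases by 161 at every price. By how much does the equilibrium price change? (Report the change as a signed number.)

Inverting to quantity form: Qs = 783 + 8P.
At equilibrium Qd = Qs, so 932.5 - 3.5P = 783 + 8P; collecting terms, 149.5 = 11.5P and P* = 13.
Plugging P* into demand: Q* = 932.5 - 3.5(13) = 887.
After the shift, supply is Qs = 622 + 8P.
New equilibrium: 310.5 = 11.5P, so P = 27 and Q = 838.
ΔP = 27 - 13 = 14.

ΔP = 14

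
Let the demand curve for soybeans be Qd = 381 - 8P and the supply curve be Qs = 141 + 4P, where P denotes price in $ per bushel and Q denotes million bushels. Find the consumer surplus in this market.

Consumer surplus = 3052.5625

The market clears where 381 - 8P = 141 + 4P. Rearranging, 12P = 240, hence P* = 20.
Substitute back: Q* = 381 - 8(20) = 221.
Demand choke price (Qd = 0): P = 381/8 = 47.625. Consumer surplus = ½ × (47.625 - 20) × 221 = 3052.5625.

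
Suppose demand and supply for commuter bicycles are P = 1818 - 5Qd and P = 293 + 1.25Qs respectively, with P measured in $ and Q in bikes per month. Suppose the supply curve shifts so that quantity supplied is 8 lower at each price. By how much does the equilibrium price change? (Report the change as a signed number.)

Inverting to quantity form: Qd = 363.6 - 0.2P and Qs = -234.4 + 0.8P.
Set Qd = Qs: 363.6 - 0.2P = -234.4 + 0.8P, so 598 = P and P* = 598.
Plugging P* into demand: Q* = 363.6 - 0.2(598) = 244.
After the shift, supply is Qs = -242.4 + 0.8P.
New equilibrium: 606 = P, so P = 606 and Q = 242.4.
ΔP = 606 - 598 = 8.

ΔP = 8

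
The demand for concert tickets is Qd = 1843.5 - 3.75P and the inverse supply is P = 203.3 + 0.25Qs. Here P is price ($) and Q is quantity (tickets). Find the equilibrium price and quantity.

P* = 342.8, Q* = 558

In direct form, Qs = -813.2 + 4P.
The market clears where 1843.5 - 3.75P = -813.2 + 4P. Rearranging, 7.75P = 2656.7, hence P* = 342.8.
Plugging P* into demand: Q* = 1843.5 - 3.75(342.8) = 558.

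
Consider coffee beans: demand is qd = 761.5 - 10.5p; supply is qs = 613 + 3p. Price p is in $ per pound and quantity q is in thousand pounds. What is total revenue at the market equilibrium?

Total revenue = 7106

Equating demand and supply, 761.5 - 10.5p = 613 + 3p gives 13.5p = 148.5, so p* = 11.
From the demand curve, q* = 761.5 - 10.5(11) = 646.
Total revenue = p* × q* = 11 × 646 = 7106.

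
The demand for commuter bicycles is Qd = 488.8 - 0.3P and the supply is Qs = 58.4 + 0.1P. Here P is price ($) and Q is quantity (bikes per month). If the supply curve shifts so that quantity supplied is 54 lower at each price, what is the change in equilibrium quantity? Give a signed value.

Set Qd = Qs: 488.8 - 0.3P = 58.4 + 0.1P, so 430.4 = 0.4P and P* = 1076.
Substitute back: Q* = 488.8 - 0.3(1076) = 166.
After the shift, supply is Qs = 4.4 + 0.1P.
The new intersection has 484.4 = 0.4P, i.e. P = 1211, Q = 125.5.
ΔQ = 125.5 - 166 = -40.5.

ΔQ = -40.5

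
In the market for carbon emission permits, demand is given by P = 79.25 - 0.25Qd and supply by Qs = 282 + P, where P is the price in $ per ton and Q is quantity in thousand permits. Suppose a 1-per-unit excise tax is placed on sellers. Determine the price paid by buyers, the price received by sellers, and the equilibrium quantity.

P_b = 7.2, P_s = 6.2, Q = 288.2

Rewriting in direct form: Qd = 317 - 4P.
Sellers keep P_s = P_b - 1 per unit, so supply in terms of the buyer price is Qs = 281 + P_b.
Equate demand and the shifted supply: 317 - 4P_b = 281 + P_b, giving 5P_b = 36, so P_b = 7.2.
So P_s = 6.2 and the quantity traded is Q = 317 - 4(7.2) = 288.2.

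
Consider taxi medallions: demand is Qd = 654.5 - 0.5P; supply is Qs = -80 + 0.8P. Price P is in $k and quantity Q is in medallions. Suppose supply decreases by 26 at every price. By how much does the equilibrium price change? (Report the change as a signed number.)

ΔP = 20

At equilibrium Qd = Qs, so 654.5 - 0.5P = -80 + 0.8P; collecting terms, 734.5 = 1.3P and P* = 565.
Substitute back: Q* = 654.5 - 0.5(565) = 372.
After the shift, supply is Qs = -106 + 0.8P.
The new intersection has 760.5 = 1.3P, i.e. P = 585, Q = 362.
ΔP = 585 - 565 = 20.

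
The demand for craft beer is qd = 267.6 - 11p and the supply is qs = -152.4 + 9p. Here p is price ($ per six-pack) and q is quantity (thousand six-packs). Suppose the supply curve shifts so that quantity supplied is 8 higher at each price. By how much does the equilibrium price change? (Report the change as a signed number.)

Δp = -0.4

Set qd = qs: 267.6 - 11p = -152.4 + 9p, so 420 = 20p and p* = 21.
Substitute back: q* = 267.6 - 11(21) = 36.6.
After the shift, supply is qs = -144.4 + 9p.
New equilibrium: 412 = 20p, so p = 20.6 and q = 41.
Δp = 20.6 - 21 = -0.4.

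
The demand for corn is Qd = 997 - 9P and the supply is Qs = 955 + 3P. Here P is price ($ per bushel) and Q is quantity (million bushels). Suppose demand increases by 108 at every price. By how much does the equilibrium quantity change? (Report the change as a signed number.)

ΔQ = 27

At equilibrium Qd = Qs, so 997 - 9P = 955 + 3P; collecting terms, 42 = 12P and P* = 3.5.
From the demand curve, Q* = 997 - 9(3.5) = 965.5.
After the shift, demand is Qd = 1105 - 9P.
New equilibrium: 150 = 12P, so P = 12.5 and Q = 992.5.
ΔQ = 992.5 - 965.5 = 27.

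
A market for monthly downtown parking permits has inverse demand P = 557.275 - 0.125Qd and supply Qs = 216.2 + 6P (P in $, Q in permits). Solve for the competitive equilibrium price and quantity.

In direct form, Qd = 4458.2 - 8P.
At equilibrium Qd = Qs, so 4458.2 - 8P = 216.2 + 6P; collecting terms, 4242 = 14P and P* = 303.
Plugging P* into demand: Q* = 4458.2 - 8(303) = 2034.2.

P* = 303, Q* = 2034.2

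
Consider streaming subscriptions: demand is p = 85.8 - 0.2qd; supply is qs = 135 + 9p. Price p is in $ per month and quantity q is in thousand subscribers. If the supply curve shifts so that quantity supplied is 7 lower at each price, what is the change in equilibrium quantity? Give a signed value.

Solving each curve for q: qd = 429 - 5p.
At equilibrium qd = qs, so 429 - 5p = 135 + 9p; collecting terms, 294 = 14p and p* = 21.
From the demand curve, q* = 429 - 5(21) = 324.
After the shift, supply is qs = 128 + 9p.
The new intersection has 301 = 14p, i.e. p = 21.5, q = 321.5.
Δq = 321.5 - 324 = -2.5.

Δq = -2.5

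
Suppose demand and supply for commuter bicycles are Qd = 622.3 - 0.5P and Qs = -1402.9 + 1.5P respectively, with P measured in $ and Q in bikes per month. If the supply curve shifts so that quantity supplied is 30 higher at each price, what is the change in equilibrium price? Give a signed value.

Equating demand and supply, 622.3 - 0.5P = -1402.9 + 1.5P gives 2P = 2025.2, so P* = 1012.6.
Substitute back: Q* = 622.3 - 0.5(1012.6) = 116.
After the shift, supply is Qs = -1372.9 + 1.5P.
New equilibrium: 1995.2 = 2P, so P = 997.6 and Q = 123.5.
ΔP = 997.6 - 1012.6 = -15.

ΔP = -15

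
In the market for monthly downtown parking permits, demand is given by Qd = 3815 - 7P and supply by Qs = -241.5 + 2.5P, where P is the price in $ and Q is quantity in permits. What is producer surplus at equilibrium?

The market clears where 3815 - 7P = -241.5 + 2.5P. Rearranging, 9.5P = 4056.5, hence P* = 427.
From the demand curve, Q* = 3815 - 7(427) = 826.
Supply choke price (Qs = 0): P = 96.6. Producer surplus = ½ × (427 - 96.6) × 826 = 136455.2.

Producer surplus = 136455.2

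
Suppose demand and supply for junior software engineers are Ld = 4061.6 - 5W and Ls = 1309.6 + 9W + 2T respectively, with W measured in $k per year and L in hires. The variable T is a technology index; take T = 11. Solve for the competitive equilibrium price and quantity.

W* = 195, L* = 3086.6

With T = 11, supply is Ls = 1331.6 + 9W.
Equating demand and supply, 4061.6 - 5W = 1331.6 + 9W gives 14W = 2730, so W* = 195.
Then L* = 4061.6 - 5(195) = 3086.6.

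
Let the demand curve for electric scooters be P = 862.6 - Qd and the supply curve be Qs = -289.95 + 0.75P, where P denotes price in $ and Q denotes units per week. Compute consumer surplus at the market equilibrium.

Solving each curve for Q: Qd = 862.6 - P.
At equilibrium Qd = Qs, so 862.6 - P = -289.95 + 0.75P; collecting terms, 1152.55 = 1.75P and P* = 658.6.
From the demand curve, Q* = 862.6 - 658.6 = 204.
Demand choke price (Qd = 0): P = 862.6. Consumer surplus = ½ × (862.6 - 658.6) × 204 = 20808.

Consumer surplus = 20808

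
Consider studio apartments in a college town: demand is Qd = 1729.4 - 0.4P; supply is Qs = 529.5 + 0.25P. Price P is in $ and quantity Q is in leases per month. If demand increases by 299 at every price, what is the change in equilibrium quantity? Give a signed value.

ΔQ = 115

Set Qd = Qs: 1729.4 - 0.4P = 529.5 + 0.25P, so 1199.9 = 0.65P and P* = 1846.
Substitute back: Q* = 1729.4 - 0.4(1846) = 991.
After the shift, demand is Qd = 2028.4 - 0.4P.
The new intersection has 1498.9 = 0.65P, i.e. P = 2306, Q = 1106.
ΔQ = 1106 - 991 = 115.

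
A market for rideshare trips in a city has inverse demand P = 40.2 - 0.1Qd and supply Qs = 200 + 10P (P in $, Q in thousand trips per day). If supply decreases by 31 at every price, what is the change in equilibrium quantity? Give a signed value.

ΔQ = -15.5

Inverting to quantity form: Qd = 402 - 10P.
Equating demand and supply, 402 - 10P = 200 + 10P gives 20P = 202, so P* = 10.1.
Plugging P* into demand: Q* = 402 - 10(10.1) = 301.
After the shift, supply is Qs = 169 + 10P.
The new intersection has 233 = 20P, i.e. P = 11.65, Q = 285.5.
ΔQ = 285.5 - 301 = -15.5.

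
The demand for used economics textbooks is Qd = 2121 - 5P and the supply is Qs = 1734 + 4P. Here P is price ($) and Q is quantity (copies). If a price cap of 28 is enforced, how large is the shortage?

With P fixed at 28, quantity demanded is 1981 and quantity supplied is 1846.
Shortage = Qd - Qs = 1981 - 1846 = 135.

Shortage = 135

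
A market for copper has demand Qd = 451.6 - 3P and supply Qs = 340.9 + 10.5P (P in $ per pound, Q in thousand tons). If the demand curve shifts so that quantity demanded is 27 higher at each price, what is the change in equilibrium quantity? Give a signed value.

ΔQ = 21

The market clears where 451.6 - 3P = 340.9 + 10.5P. Rearranging, 13.5P = 110.7, hence P* = 8.2.
From the demand curve, Q* = 451.6 - 3(8.2) = 427.
After the shift, demand is Qd = 478.6 - 3P.
The new intersection has 137.7 = 13.5P, i.e. P = 10.2, Q = 448.
ΔQ = 448 - 427 = 21.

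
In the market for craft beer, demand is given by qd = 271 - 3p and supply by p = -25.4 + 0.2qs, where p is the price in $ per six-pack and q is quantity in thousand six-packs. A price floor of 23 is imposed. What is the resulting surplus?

Surplus = 40

In direct form, qs = 127 + 5p.
At p = 23: qd = 202 and qs = 242.
Surplus = qs - qd = 242 - 202 = 40.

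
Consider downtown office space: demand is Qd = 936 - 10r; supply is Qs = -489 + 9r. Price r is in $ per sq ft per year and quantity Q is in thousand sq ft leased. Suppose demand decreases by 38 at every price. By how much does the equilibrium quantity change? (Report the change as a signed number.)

Equating demand and supply, 936 - 10r = -489 + 9r gives 19r = 1425, so r* = 75.
Plugging r* into demand: Q* = 936 - 10(75) = 186.
After the shift, demand is Qd = 898 - 10r.
New equilibrium: 1387 = 19r, so r = 73 and Q = 168.
ΔQ = 168 - 186 = -18.

ΔQ = -18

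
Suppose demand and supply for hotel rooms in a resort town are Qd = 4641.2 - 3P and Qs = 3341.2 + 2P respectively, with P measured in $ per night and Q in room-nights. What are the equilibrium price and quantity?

Set Qd = Qs: 4641.2 - 3P = 3341.2 + 2P, so 1300 = 5P and P* = 260.
Substitute back: Q* = 4641.2 - 3(260) = 3861.2.

P* = 260, Q* = 3861.2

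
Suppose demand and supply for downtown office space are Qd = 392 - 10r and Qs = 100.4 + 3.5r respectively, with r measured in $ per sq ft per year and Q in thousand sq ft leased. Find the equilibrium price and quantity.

r* = 21.6, Q* = 176

The market clears where 392 - 10r = 100.4 + 3.5r. Rearranging, 13.5r = 291.6, hence r* = 21.6.
Substitute back: Q* = 392 - 10(21.6) = 176.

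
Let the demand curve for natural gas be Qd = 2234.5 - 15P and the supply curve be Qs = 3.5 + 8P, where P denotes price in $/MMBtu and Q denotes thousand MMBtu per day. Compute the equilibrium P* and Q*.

P* = 97, Q* = 779.5

At equilibrium Qd = Qs, so 2234.5 - 15P = 3.5 + 8P; collecting terms, 2231 = 23P and P* = 97.
Then Q* = 2234.5 - 15(97) = 779.5.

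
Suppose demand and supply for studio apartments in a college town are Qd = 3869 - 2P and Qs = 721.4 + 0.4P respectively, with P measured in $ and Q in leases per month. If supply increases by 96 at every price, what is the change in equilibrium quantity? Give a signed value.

Set Qd = Qs: 3869 - 2P = 721.4 + 0.4P, so 3147.6 = 2.4P and P* = 1311.5.
From the demand curve, Q* = 3869 - 2(1311.5) = 1246.
After the shift, supply is Qs = 817.4 + 0.4P.
The new intersection has 3051.6 = 2.4P, i.e. P = 1271.5, Q = 1326.
ΔQ = 1326 - 1246 = 80.

ΔQ = 80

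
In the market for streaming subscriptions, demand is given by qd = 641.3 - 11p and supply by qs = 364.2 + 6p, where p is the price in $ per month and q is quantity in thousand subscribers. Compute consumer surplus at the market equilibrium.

Equating demand and supply, 641.3 - 11p = 364.2 + 6p gives 17p = 277.1, so p* = 16.3.
From the demand curve, q* = 641.3 - 11(16.3) = 462.
Demand choke price (qd = 0): p = 641.3/11 = 58.3. Consumer surplus = ½ × (58.3 - 16.3) × 462 = 9702.

Consumer surplus = 9702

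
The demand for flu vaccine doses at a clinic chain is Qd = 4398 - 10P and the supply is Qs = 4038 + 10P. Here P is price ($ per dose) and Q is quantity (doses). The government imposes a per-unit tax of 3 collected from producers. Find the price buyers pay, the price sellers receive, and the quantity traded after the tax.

P_b = 19.5, P_s = 16.5, Q = 4203

The tax drives a wedge P_b - P_s = 3. Substituting P_s = P_b - 3 into supply: Qs = 4008 + 10P_b.
Set Qd = Qs: 4398 - 10P_b = 4008 + 10P_b, so 390 = 20P_b and P_b = 19.5.
So P_s = 16.5 and the quantity traded is Q = 4398 - 10(19.5) = 4203.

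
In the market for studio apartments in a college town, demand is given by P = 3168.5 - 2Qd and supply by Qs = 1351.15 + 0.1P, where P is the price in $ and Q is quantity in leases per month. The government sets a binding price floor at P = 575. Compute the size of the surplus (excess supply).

Solving each curve for Q: Qd = 1584.25 - 0.5P.
Evaluating both curves at the floor price 575 gives Qd = 1296.75, Qs = 1408.65.
Surplus = Qs - Qd = 1408.65 - 1296.75 = 111.9.

Surplus = 111.9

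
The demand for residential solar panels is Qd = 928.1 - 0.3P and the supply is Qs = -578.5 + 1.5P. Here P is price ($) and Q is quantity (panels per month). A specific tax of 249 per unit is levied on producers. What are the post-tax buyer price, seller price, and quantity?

With a tax of 249 on producers, they supply based on the net price P_s = P_b - 249, so Qs = -952 + 1.5P_b.
Set Qd = Qs: 928.1 - 0.3P_b = -952 + 1.5P_b, so 1880.1 = 1.8P_b and P_b = 1044.5.
So P_s = 795.5 and the quantity traded is Q = 928.1 - 0.3(1044.5) = 614.75.

P_b = 1044.5, P_s = 795.5, Q = 614.75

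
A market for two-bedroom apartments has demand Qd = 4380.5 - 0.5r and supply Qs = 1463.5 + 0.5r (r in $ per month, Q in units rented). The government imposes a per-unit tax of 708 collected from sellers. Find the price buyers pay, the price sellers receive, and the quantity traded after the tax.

r_b = 3271, r_s = 2563, Q = 2745

With a tax of 708 on sellers, they supply based on the net price r_s = r_b - 708, so Qs = 1109.5 + 0.5r_b.
Set Qd = Qs: 4380.5 - 0.5r_b = 1109.5 + 0.5r_b, so 3271 = r_b and r_b = 3271.
Then r_s = 3271 - 708 = 2563 and Q = 4380.5 - 0.5(3271) = 2745.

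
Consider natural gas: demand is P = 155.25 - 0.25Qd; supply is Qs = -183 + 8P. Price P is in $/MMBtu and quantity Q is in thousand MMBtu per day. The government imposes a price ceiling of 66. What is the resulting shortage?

Rewriting in direct form: Qd = 621 - 4P.
With P fixed at 66, quantity demanded is 357 and quantity supplied is 345.
Shortage = Qd - Qs = 357 - 345 = 12.

Shortage = 12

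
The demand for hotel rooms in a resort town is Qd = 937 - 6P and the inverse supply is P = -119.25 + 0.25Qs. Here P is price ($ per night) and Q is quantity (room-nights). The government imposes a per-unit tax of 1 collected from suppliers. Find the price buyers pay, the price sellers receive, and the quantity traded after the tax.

P_b = 46.4, P_s = 45.4, Q = 658.6

Rewriting in direct form: Qs = 477 + 4P.
The tax drives a wedge P_b - P_s = 1. Substituting P_s = P_b - 1 into supply: Qs = 473 + 4P_b.
Market clearing requires 937 - 6P_b = 473 + 4P_b; hence 464 = 10P_b and P_b = 46.4.
So P_s = 45.4 and the quantity traded is Q = 937 - 6(46.4) = 658.6.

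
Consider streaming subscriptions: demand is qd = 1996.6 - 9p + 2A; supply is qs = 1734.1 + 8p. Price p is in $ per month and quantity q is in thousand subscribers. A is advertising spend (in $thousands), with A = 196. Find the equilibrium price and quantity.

p* = 38.5, q* = 2042.1

With A = 196, demand is qd = 2388.6 - 9p.
Equating demand and supply, 2388.6 - 9p = 1734.1 + 8p gives 17p = 654.5, so p* = 38.5.
Plugging p* into demand: q* = 2388.6 - 9(38.5) = 2042.1.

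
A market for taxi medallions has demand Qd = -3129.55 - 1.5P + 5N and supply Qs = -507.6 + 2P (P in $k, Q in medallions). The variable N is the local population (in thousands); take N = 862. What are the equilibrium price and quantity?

With N = 862, demand is Qd = 1180.45 - 1.5P.
The market clears where 1180.45 - 1.5P = -507.6 + 2P. Rearranging, 3.5P = 1688.05, hence P* = 482.3.
Substitute back: Q* = 1180.45 - 1.5(482.3) = 457.

P* = 482.3, Q* = 457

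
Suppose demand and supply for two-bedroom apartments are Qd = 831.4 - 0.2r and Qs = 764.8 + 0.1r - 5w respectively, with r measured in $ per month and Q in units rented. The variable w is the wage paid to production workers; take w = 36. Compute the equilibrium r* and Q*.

With w = 36, supply is Qs = 584.8 + 0.1r.
Equating demand and supply, 831.4 - 0.2r = 584.8 + 0.1r gives 0.3r = 246.6, so r* = 822.
From the demand curve, Q* = 831.4 - 0.2(822) = 667.

r* = 822, Q* = 667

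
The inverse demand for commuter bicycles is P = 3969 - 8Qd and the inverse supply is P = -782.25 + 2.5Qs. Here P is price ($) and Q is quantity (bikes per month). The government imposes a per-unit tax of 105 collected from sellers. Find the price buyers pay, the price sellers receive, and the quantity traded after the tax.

Solving each curve for Q: Qd = 496.125 - 0.125P and Qs = 312.9 + 0.4P.
Sellers keep P_s = P_b - 105 per unit, so supply in terms of the buyer price is Qs = 270.9 + 0.4P_b.
Set Qd = Qs: 496.125 - 0.125P_b = 270.9 + 0.4P_b, so 225.225 = 0.525P_b and P_b = 429.
So P_s = 324 and the quantity traded is Q = 496.125 - 0.125(429) = 442.5.

P_b = 429, P_s = 324, Q = 442.5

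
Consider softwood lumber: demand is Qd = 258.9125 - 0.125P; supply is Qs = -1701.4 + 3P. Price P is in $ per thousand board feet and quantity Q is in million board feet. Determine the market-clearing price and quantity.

P* = 627.3, Q* = 180.5

At equilibrium Qd = Qs, so 258.9125 - 0.125P = -1701.4 + 3P; collecting terms, 1960.3125 = 3.125P and P* = 627.3.
Plugging P* into demand: Q* = 258.9125 - 0.125(627.3) = 180.5.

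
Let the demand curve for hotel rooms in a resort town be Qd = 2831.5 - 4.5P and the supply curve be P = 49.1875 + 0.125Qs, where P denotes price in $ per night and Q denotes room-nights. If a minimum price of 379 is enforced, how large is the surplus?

Solving each curve for Q: Qs = -393.5 + 8P.
At P = 379: Qd = 1126 and Qs = 2638.5.
Surplus = Qs - Qd = 2638.5 - 1126 = 1512.5.

Surplus = 1512.5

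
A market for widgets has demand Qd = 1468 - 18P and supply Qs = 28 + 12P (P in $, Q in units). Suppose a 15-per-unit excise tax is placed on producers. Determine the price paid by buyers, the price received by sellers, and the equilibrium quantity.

P_b = 54, P_s = 39, Q = 496

The tax drives a wedge P_b - P_s = 15. Substituting P_s = P_b - 15 into supply: Qs = -152 + 12P_b.
Market clearing requires 1468 - 18P_b = -152 + 12P_b; hence 1620 = 30P_b and P_b = 54.
So P_s = 39 and the quantity traded is Q = 1468 - 18(54) = 496.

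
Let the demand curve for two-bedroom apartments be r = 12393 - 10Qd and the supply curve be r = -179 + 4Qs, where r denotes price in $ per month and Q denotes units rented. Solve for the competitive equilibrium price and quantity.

r* = 3413, Q* = 898

Rewriting in direct form: Qd = 1239.3 - 0.1r and Qs = 44.75 + 0.25r.
Set Qd = Qs: 1239.3 - 0.1r = 44.75 + 0.25r, so 1194.55 = 0.35r and r* = 3413.
Then Q* = 1239.3 - 0.1(3413) = 898.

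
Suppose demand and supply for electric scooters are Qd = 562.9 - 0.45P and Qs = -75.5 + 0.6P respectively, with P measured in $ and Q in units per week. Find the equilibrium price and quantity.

The market clears where 562.9 - 0.45P = -75.5 + 0.6P. Rearranging, 1.05P = 638.4, hence P* = 608.
Substitute back: Q* = 562.9 - 0.45(608) = 289.3.

P* = 608, Q* = 289.3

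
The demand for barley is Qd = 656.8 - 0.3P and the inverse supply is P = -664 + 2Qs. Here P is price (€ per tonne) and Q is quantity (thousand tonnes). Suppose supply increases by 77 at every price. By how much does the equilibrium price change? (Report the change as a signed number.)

Rewriting in direct form: Qs = 332 + 0.5P.
Set Qd = Qs: 656.8 - 0.3P = 332 + 0.5P, so 324.8 = 0.8P and P* = 406.
Substitute back: Q* = 656.8 - 0.3(406) = 535.
After the shift, supply is Qs = 409 + 0.5P.
New equilibrium: 247.8 = 0.8P, so P = 309.75 and Q = 563.875.
ΔP = 309.75 - 406 = -96.25.

ΔP = -96.25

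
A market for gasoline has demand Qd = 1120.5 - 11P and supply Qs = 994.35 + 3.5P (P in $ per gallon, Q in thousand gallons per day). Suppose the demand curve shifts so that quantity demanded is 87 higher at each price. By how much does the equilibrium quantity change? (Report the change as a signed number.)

ΔQ = 21

Equating demand and supply, 1120.5 - 11P = 994.35 + 3.5P gives 14.5P = 126.15, so P* = 8.7.
Plugging P* into demand: Q* = 1120.5 - 11(8.7) = 1024.8.
After the shift, demand is Qd = 1207.5 - 11P.
New equilibrium: 213.15 = 14.5P, so P = 14.7 and Q = 1045.8.
ΔQ = 1045.8 - 1024.8 = 21.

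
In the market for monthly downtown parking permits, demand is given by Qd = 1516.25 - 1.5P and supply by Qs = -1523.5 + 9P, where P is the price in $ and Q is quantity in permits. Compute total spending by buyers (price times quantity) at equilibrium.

Equating demand and supply, 1516.25 - 1.5P = -1523.5 + 9P gives 10.5P = 3039.75, so P* = 289.5.
Substitute back: Q* = 1516.25 - 1.5(289.5) = 1082.
Total spending by buyers = P* × Q* = 289.5 × 1082 = 313239.

Total spending by buyers = 313239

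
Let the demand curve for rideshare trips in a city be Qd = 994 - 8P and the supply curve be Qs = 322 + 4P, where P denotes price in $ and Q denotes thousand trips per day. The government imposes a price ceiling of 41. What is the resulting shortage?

Evaluating both curves at the ceiling price 41 gives Qd = 666, Qs = 486.
Shortage = Qd - Qs = 666 - 486 = 180.

Shortage = 180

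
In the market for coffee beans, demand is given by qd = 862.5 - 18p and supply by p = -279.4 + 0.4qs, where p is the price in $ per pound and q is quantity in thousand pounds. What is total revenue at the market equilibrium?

Total revenue = 5748

Inverting to quantity form: qs = 698.5 + 2.5p.
Equating demand and supply, 862.5 - 18p = 698.5 + 2.5p gives 20.5p = 164, so p* = 8.
From the demand curve, q* = 862.5 - 18(8) = 718.5.
Total revenue = p* × q* = 8 × 718.5 = 5748.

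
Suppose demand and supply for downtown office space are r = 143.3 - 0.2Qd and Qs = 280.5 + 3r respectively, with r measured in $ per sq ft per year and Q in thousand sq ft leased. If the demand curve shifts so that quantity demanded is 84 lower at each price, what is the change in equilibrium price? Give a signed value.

In direct form, Qd = 716.5 - 5r.
The market clears where 716.5 - 5r = 280.5 + 3r. Rearranging, 8r = 436, hence r* = 54.5.
Then Q* = 716.5 - 5(54.5) = 444.
After the shift, demand is Qd = 632.5 - 5r.
New equilibrium: 352 = 8r, so r = 44 and Q = 412.5.
Δr = 44 - 54.5 = -10.5.

Δr = -10.5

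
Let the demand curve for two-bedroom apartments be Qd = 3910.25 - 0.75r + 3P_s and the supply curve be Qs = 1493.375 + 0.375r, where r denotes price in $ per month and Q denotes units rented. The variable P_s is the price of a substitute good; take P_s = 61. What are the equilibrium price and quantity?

With P_s = 61, demand is Qd = 4093.25 - 0.75r.
Equating demand and supply, 4093.25 - 0.75r = 1493.375 + 0.375r gives 1.125r = 2599.875, so r* = 2311.
From the demand curve, Q* = 4093.25 - 0.75(2311) = 2360.

r* = 2311, Q* = 2360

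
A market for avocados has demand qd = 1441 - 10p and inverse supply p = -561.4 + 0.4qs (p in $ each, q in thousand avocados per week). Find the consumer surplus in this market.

Solving each curve for q: qs = 1403.5 + 2.5p.
At equilibrium qd = qs, so 1441 - 10p = 1403.5 + 2.5p; collecting terms, 37.5 = 12.5p and p* = 3.
Plugging p* into demand: q* = 1441 - 10(3) = 1411.
Demand choke price (qd = 0): p = 1441/10 = 144.1. Consumer surplus = ½ × (144.1 - 3) × 1411 = 99546.05.

Consumer surplus = 99546.05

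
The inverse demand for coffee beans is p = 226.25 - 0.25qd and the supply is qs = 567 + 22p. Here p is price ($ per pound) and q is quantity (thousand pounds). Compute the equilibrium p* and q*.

Solving each curve for q: qd = 905 - 4p.
At equilibrium qd = qs, so 905 - 4p = 567 + 22p; collecting terms, 338 = 26p and p* = 13.
From the demand curve, q* = 905 - 4(13) = 853.

p* = 13, q* = 853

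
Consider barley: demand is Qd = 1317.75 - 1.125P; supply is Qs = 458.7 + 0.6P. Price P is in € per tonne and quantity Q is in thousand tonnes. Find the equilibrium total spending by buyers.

At equilibrium Qd = Qs, so 1317.75 - 1.125P = 458.7 + 0.6P; collecting terms, 859.05 = 1.725P and P* = 498.
From the demand curve, Q* = 1317.75 - 1.125(498) = 757.5.
Total spending by buyers = P* × Q* = 498 × 757.5 = 377235.

Total spending by buyers = 377235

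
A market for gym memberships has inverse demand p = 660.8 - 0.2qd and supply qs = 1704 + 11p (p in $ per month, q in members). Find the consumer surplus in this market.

Rewriting in direct form: qd = 3304 - 5p.
At equilibrium qd = qs, so 3304 - 5p = 1704 + 11p; collecting terms, 1600 = 16p and p* = 100.
Substitute back: q* = 3304 - 5(100) = 2804.
Demand choke price (qd = 0): p = 3304/5 = 660.8. Consumer surplus = ½ × (660.8 - 100) × 2804 = 786241.6.

Consumer surplus = 786241.6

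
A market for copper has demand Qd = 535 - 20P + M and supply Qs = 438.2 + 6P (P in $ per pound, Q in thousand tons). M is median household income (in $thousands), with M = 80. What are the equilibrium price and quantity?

P* = 6.8, Q* = 479

With M = 80, demand is Qd = 615 - 20P.
Equating demand and supply, 615 - 20P = 438.2 + 6P gives 26P = 176.8, so P* = 6.8.
Plugging P* into demand: Q* = 615 - 20(6.8) = 479.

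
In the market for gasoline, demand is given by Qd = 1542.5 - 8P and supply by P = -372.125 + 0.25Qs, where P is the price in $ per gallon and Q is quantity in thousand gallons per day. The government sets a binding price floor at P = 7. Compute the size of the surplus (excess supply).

Inverting to quantity form: Qs = 1488.5 + 4P.
Evaluating both curves at the floor price 7 gives Qd = 1486.5, Qs = 1516.5.
Surplus = Qs - Qd = 1516.5 - 1486.5 = 30.

Surplus = 30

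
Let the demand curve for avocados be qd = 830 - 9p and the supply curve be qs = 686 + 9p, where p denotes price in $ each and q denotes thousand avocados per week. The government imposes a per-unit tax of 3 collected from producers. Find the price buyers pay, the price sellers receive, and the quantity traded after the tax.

Producers keep p_s = p_b - 3 per unit, so supply in terms of the buyer price is qs = 659 + 9p_b.
Market clearing requires 830 - 9p_b = 659 + 9p_b; hence 171 = 18p_b and p_b = 9.5.
Then p_s = 9.5 - 3 = 6.5 and q = 830 - 9(9.5) = 744.5.

p_b = 9.5, p_s = 6.5, q = 744.5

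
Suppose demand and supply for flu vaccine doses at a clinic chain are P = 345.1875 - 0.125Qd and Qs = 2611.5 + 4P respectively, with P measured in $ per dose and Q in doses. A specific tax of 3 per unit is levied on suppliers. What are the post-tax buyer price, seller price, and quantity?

In direct form, Qd = 2761.5 - 8P.
The tax drives a wedge P_b - P_s = 3. Substituting P_s = P_b - 3 into supply: Qs = 2599.5 + 4P_b.
Equate demand and the shifted supply: 2761.5 - 8P_b = 2599.5 + 4P_b, giving 12P_b = 162, so P_b = 13.5.
Then P_s = 13.5 - 3 = 10.5 and Q = 2761.5 - 8(13.5) = 2653.5.

P_b = 13.5, P_s = 10.5, Q = 2653.5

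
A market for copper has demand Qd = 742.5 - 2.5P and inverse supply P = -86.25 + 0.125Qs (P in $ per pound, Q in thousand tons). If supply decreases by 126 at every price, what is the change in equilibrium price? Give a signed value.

ΔP = 12

Inverting to quantity form: Qs = 690 + 8P.
Set Qd = Qs: 742.5 - 2.5P = 690 + 8P, so 52.5 = 10.5P and P* = 5.
Substitute back: Q* = 742.5 - 2.5(5) = 730.
After the shift, supply is Qs = 564 + 8P.
New equilibrium: 178.5 = 10.5P, so P = 17 and Q = 700.
ΔP = 17 - 5 = 12.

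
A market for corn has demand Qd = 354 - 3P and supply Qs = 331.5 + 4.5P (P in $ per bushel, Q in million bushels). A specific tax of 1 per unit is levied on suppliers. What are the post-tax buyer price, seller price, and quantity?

With a tax of 1 on suppliers, they supply based on the net price P_s = P_b - 1, so Qs = 327 + 4.5P_b.
Set Qd = Qs: 354 - 3P_b = 327 + 4.5P_b, so 27 = 7.5P_b and P_b = 3.6.
Then P_s = 3.6 - 1 = 2.6 and Q = 354 - 3(3.6) = 343.2.

P_b = 3.6, P_s = 2.6, Q = 343.2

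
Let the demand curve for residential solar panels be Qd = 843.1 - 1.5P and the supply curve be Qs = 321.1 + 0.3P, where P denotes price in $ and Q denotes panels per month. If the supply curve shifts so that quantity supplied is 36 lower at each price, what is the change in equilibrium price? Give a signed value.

ΔP = 20

Equating demand and supply, 843.1 - 1.5P = 321.1 + 0.3P gives 1.8P = 522, so P* = 290.
Substitute back: Q* = 843.1 - 1.5(290) = 408.1.
After the shift, supply is Qs = 285.1 + 0.3P.
Re-solving, 1.8P = 558 gives P = 310 and Q = 378.1.
ΔP = 310 - 290 = 20.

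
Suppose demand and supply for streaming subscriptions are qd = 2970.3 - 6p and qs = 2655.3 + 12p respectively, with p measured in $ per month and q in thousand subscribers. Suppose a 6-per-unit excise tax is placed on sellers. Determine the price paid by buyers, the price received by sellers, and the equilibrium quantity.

p_b = 21.5, p_s = 15.5, q = 2841.3

The tax drives a wedge p_b - p_s = 6. Substituting p_s = p_b - 6 into supply: qs = 2583.3 + 12p_b.
Equate demand and the shifted supply: 2970.3 - 6p_b = 2583.3 + 12p_b, giving 18p_b = 387, so p_b = 21.5.
Then p_s = 21.5 - 6 = 15.5 and q = 2970.3 - 6(21.5) = 2841.3.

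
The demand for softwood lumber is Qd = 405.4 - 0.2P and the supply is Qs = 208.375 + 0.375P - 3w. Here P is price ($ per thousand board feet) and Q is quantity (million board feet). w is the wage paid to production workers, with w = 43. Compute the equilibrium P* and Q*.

P* = 567, Q* = 292

With w = 43, supply is Qs = 79.375 + 0.375P.
Set Qd = Qs: 405.4 - 0.2P = 79.375 + 0.375P, so 326.025 = 0.575P and P* = 567.
Plugging P* into demand: Q* = 405.4 - 0.2(567) = 292.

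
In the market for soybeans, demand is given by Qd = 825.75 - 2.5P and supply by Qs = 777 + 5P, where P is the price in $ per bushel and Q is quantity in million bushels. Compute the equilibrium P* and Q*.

Equating demand and supply, 825.75 - 2.5P = 777 + 5P gives 7.5P = 48.75, so P* = 6.5.
Plugging P* into demand: Q* = 825.75 - 2.5(6.5) = 809.5.

P* = 6.5, Q* = 809.5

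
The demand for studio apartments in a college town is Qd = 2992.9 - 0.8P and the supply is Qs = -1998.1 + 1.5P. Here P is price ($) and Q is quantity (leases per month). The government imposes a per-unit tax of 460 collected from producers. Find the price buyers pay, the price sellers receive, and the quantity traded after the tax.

With a tax of 460 on producers, they supply based on the net price P_s = P_b - 460, so Qs = -2688.1 + 1.5P_b.
Market clearing requires 2992.9 - 0.8P_b = -2688.1 + 1.5P_b; hence 5681 = 2.3P_b and P_b = 2470.
So P_s = 2010 and the quantity traded is Q = 2992.9 - 0.8(2470) = 1016.9.

P_b = 2470, P_s = 2010, Q = 1016.9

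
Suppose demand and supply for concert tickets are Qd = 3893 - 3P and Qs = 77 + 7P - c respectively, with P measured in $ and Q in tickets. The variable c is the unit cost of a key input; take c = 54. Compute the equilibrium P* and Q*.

P* = 387, Q* = 2732

With c = 54, supply is Qs = 23 + 7P.
Equating demand and supply, 3893 - 3P = 23 + 7P gives 10P = 3870, so P* = 387.
From the demand curve, Q* = 3893 - 3(387) = 2732.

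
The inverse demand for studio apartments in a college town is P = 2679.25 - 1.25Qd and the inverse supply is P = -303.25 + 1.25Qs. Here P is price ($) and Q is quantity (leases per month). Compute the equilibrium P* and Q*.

In direct form, Qd = 2143.4 - 0.8P and Qs = 242.6 + 0.8P.
Equating demand and supply, 2143.4 - 0.8P = 242.6 + 0.8P gives 1.6P = 1900.8, so P* = 1188.
Then Q* = 2143.4 - 0.8(1188) = 1193.

P* = 1188, Q* = 1193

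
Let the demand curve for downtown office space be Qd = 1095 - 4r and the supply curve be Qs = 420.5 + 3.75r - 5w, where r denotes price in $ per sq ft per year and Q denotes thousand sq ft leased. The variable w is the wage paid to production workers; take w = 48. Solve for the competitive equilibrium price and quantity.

With w = 48, supply is Qs = 180.5 + 3.75r.
Equating demand and supply, 1095 - 4r = 180.5 + 3.75r gives 7.75r = 914.5, so r* = 118.
Then Q* = 1095 - 4(118) = 623.

r* = 118, Q* = 623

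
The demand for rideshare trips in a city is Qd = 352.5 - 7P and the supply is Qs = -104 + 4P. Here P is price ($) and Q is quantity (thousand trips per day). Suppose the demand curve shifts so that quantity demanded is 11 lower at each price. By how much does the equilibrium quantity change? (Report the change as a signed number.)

At equilibrium Qd = Qs, so 352.5 - 7P = -104 + 4P; collecting terms, 456.5 = 11P and P* = 41.5.
Then Q* = 352.5 - 7(41.5) = 62.
After the shift, demand is Qd = 341.5 - 7P.
New equilibrium: 445.5 = 11P, so P = 40.5 and Q = 58.
ΔQ = 58 - 62 = -4.

ΔQ = -4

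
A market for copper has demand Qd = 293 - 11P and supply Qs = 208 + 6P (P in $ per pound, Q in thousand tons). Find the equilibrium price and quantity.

Equating demand and supply, 293 - 11P = 208 + 6P gives 17P = 85, so P* = 5.
From the demand curve, Q* = 293 - 11(5) = 238.

P* = 5, Q* = 238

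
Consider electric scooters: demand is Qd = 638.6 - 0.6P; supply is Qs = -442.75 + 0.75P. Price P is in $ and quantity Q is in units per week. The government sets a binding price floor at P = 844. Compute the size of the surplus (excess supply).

At P = 844: Qd = 132.2 and Qs = 190.25.
Surplus = Qs - Qd = 190.25 - 132.2 = 58.05.

Surplus = 58.05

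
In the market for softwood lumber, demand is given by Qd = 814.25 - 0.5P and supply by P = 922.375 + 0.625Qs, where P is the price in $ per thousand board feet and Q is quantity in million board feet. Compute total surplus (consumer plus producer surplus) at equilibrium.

Total surplus = 94973.8125

Solving each curve for Q: Qs = -1475.8 + 1.6P.
Set Qd = Qs: 814.25 - 0.5P = -1475.8 + 1.6P, so 2290.05 = 2.1P and P* = 1090.5.
From the demand curve, Q* = 814.25 - 0.5(1090.5) = 269.
Demand choke price = 1628.5; supply choke price = 922.375. CS = ½(1628.5 - 1090.5)(269) = 72361; PS = ½(1090.5 - 922.375)(269) = 22612.8125. Total surplus = 94973.8125.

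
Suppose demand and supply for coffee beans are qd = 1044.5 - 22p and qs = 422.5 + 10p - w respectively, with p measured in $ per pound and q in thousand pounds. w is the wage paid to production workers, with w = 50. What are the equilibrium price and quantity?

With w = 50, supply is qs = 372.5 + 10p.
The market clears where 1044.5 - 22p = 372.5 + 10p. Rearranging, 32p = 672, hence p* = 21.
From the demand curve, q* = 1044.5 - 22(21) = 582.5.

p* = 21, q* = 582.5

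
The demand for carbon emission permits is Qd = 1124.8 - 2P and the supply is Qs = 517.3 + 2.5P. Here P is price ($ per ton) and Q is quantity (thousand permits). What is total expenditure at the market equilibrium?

Total expenditure = 115398

At equilibrium Qd = Qs, so 1124.8 - 2P = 517.3 + 2.5P; collecting terms, 607.5 = 4.5P and P* = 135.
From the demand curve, Q* = 1124.8 - 2(135) = 854.8.
Total expenditure = P* × Q* = 135 × 854.8 = 115398.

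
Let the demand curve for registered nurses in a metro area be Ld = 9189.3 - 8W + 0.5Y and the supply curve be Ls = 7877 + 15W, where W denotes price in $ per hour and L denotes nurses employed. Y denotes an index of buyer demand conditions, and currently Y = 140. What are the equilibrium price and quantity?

W* = 60.1, L* = 8778.5

With Y = 140, demand is Ld = 9259.3 - 8W.
Equating demand and supply, 9259.3 - 8W = 7877 + 15W gives 23W = 1382.3, so W* = 60.1.
Plugging W* into demand: L* = 9259.3 - 8(60.1) = 8778.5.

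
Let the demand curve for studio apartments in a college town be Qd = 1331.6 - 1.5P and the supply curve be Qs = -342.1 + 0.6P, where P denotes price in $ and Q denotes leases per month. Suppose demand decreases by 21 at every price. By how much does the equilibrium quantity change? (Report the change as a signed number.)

ΔQ = -6

Set Qd = Qs: 1331.6 - 1.5P = -342.1 + 0.6P, so 1673.7 = 2.1P and P* = 797.
From the demand curve, Q* = 1331.6 - 1.5(797) = 136.1.
After the shift, demand is Qd = 1310.6 - 1.5P.
Re-solving, 2.1P = 1652.7 gives P = 787 and Q = 130.1.
ΔQ = 130.1 - 136.1 = -6.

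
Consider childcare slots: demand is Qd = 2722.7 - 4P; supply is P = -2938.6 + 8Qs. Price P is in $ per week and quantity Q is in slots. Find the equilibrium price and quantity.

Solving each curve for Q: Qs = 367.325 + 0.125P.
Set Qd = Qs: 2722.7 - 4P = 367.325 + 0.125P, so 2355.375 = 4.125P and P* = 571.
From the demand curve, Q* = 2722.7 - 4(571) = 438.7.

P* = 571, Q* = 438.7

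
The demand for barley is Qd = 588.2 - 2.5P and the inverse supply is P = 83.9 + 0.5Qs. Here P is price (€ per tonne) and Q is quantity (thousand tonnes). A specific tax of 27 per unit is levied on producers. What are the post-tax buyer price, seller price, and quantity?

Rewriting in direct form: Qs = -167.8 + 2P.
With a tax of 27 on producers, they supply based on the net price P_s = P_b - 27, so Qs = -221.8 + 2P_b.
Market clearing requires 588.2 - 2.5P_b = -221.8 + 2P_b; hence 810 = 4.5P_b and P_b = 180.
So P_s = 153 and the quantity traded is Q = 588.2 - 2.5(180) = 138.2.

P_b = 180, P_s = 153, Q = 138.2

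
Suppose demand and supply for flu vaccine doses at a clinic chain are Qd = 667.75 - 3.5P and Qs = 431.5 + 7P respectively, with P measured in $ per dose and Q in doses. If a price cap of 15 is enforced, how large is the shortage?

Shortage = 78.75

With P fixed at 15, quantity demanded is 615.25 and quantity supplied is 536.5.
Shortage = Qd - Qs = 615.25 - 536.5 = 78.75.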